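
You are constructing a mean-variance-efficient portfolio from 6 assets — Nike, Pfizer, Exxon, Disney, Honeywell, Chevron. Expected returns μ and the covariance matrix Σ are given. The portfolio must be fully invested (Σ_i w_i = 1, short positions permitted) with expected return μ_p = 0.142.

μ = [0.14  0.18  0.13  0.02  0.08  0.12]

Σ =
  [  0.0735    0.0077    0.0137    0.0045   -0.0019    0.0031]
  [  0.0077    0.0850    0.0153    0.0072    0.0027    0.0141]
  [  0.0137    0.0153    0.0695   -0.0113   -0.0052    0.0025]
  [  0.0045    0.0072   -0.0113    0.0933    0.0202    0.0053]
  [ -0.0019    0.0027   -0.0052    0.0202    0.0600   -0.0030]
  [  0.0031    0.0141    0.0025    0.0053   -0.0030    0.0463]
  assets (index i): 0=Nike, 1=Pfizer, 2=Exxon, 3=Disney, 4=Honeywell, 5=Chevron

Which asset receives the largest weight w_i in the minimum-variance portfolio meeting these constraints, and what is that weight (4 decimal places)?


Chevron (0.2839)

g=Σ⁻¹μ = [1.4931  1.3697  1.2734  -0.2843  1.6323  2.1442]
h=Σ⁻¹𝟙 = [9.9105  4.1997  13.1698  6.8248  16.5971  19.2388]
a=μᵀg=1.003329  b=𝟙ᵀg=7.628407  c=𝟙ᵀh=69.940719  D=ac−b²=11.980983
λ₁=(c·0.142−b)/D = (69.940719·0.142−7.628407)/11.980983 = 0.192236
λ₂=(a−b·0.142)/D = (1.003329−7.628407·0.142)/11.980983 = -0.006669
w* = 0.192236·g + -0.006669·h:
  w_0 = 0.192236·1.4931 + -0.006669·9.9105 = 0.2209  (Nike)
  w_1 = 0.192236·1.3697 + -0.006669·4.1997 = 0.2353  (Pfizer)
  w_2 = 0.192236·1.2734 + -0.006669·13.1698 = 0.1570  (Exxon)
  w_3 = 0.192236·-0.2843 + -0.006669·6.8248 = -0.1002  (Disney)
  w_4 = 0.192236·1.6323 + -0.006669·16.5971 = 0.2031  (Honeywell)
  w_5 = 0.192236·2.1442 + -0.006669·19.2388 = 0.2839  (Chevron)
Σw_i=1.0000  μᵀw=0.1420
σ²=wᵀΣw=λ₁·μ_p+λ₂ = 0.192236·0.142 + -0.006669 = 0.020628 ≈ 0.0206


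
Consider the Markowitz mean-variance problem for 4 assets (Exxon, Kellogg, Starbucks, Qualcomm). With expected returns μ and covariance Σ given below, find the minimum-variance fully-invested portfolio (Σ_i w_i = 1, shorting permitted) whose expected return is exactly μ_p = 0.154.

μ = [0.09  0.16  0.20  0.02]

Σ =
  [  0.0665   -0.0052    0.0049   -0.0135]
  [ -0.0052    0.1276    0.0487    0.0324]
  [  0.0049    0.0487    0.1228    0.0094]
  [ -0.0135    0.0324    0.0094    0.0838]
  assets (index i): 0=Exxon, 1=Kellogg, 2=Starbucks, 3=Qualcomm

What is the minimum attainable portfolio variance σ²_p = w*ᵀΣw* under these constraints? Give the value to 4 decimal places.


p=Σ⁻¹μ = [1.3248  0.8353  1.2454  -0.0106]
q=Σ⁻¹𝟙 = [17.5367  3.3135  5.1420  12.9004]
a=μᵀp=0.501736  b=𝟙ᵀp=3.394872  c=𝟙ᵀq=38.892590  D=ac−b²=7.988674
λ₁=(c·0.154−b)/D = (38.892590·0.154−3.394872)/7.988674 = 0.324783
λ₂=(a−b·0.154)/D = (0.501736−3.394872·0.154)/7.988674 = -0.002638
w* = 0.324783·p + -0.002638·q:
  w_0 = 0.324783·1.3248 + -0.002638·17.5367 = 0.3840  (Exxon)
  w_1 = 0.324783·0.8353 + -0.002638·3.3135 = 0.2625  (Kellogg)
  w_2 = 0.324783·1.2454 + -0.002638·5.1420 = 0.3909  (Starbucks)
  w_3 = 0.324783·-0.0106 + -0.002638·12.9004 = -0.0375  (Qualcomm)
Σw_i=1.0000  μᵀw=0.1540
σ²=wᵀΣw=λ₁·μ_p+λ₂ = 0.324783·0.154 + -0.002638 = 0.047379 ≈ 0.0474

0.0474


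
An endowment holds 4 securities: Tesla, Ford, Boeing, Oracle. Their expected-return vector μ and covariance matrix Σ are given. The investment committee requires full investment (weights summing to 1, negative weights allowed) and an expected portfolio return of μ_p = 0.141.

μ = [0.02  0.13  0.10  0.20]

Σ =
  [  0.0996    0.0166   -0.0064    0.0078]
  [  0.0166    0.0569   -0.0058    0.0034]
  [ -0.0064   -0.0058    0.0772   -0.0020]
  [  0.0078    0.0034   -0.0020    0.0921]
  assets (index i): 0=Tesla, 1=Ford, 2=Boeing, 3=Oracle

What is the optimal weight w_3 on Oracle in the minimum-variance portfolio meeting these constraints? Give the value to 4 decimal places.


0.3127

u=Σ⁻¹μ = [-0.2679  2.3888  1.5080  2.1388]
v=Σ⁻¹𝟙 = [7.5081  16.3251  15.0600  9.9463]
a=μᵀu=0.883745  b=𝟙ᵀu=5.767671  c=𝟙ᵀv=48.839405  D=ac−b²=9.895561
λ₁=(c·0.141−b)/D = (48.839405·0.141−5.767671)/9.895561 = 0.113049
λ₂=(a−b·0.141)/D = (0.883745−5.767671·0.141)/9.895561 = 0.007125
w* = 0.113049·u + 0.007125·v:
  w_0 = 0.113049·-0.2679 + 0.007125·7.5081 = 0.0232  (Tesla)
  w_1 = 0.113049·2.3888 + 0.007125·16.3251 = 0.3864  (Ford)
  w_2 = 0.113049·1.5080 + 0.007125·15.0600 = 0.2778  (Boeing)
  w_3 = 0.113049·2.1388 + 0.007125·9.9463 = 0.3127  (Oracle)
Σw_i=1.0000  μᵀw=0.1410
σ²=wᵀΣw=λ₁·μ_p+λ₂ = 0.113049·0.141 + 0.007125 = 0.023065 ≈ 0.0231


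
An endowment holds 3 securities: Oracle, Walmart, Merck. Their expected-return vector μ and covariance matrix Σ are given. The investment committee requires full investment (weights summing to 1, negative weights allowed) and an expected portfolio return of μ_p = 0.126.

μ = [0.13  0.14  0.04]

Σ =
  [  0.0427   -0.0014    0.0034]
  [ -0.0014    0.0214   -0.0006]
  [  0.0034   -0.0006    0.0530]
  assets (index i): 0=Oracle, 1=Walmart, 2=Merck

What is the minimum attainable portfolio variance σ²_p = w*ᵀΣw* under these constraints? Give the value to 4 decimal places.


0.0116

x=Σ⁻¹μ = [3.2167  6.7700  0.6250]
y=Σ⁻¹𝟙 = [23.5925  48.7745  17.9066]
a=μᵀx=1.390973  b=𝟙ᵀx=10.611720  c=𝟙ᵀy=90.273616  D=ac−b²=12.959592
λ₁=(c·0.126−b)/D = (90.273616·0.126−10.611720)/12.959592 = 0.058856
λ₂=(a−b·0.126)/D = (1.390973−10.611720·0.126)/12.959592 = 0.004159
w* = 0.058856·x + 0.004159·y:
  w_0 = 0.058856·3.2167 + 0.004159·23.5925 = 0.2874  (Oracle)
  w_1 = 0.058856·6.7700 + 0.004159·48.7745 = 0.6013  (Walmart)
  w_2 = 0.058856·0.6250 + 0.004159·17.9066 = 0.1113  (Merck)
Σw_i=1.0000  μᵀw=0.1260
σ²=wᵀΣw=λ₁·μ_p+λ₂ = 0.058856·0.126 + 0.004159 = 0.011575 ≈ 0.0116


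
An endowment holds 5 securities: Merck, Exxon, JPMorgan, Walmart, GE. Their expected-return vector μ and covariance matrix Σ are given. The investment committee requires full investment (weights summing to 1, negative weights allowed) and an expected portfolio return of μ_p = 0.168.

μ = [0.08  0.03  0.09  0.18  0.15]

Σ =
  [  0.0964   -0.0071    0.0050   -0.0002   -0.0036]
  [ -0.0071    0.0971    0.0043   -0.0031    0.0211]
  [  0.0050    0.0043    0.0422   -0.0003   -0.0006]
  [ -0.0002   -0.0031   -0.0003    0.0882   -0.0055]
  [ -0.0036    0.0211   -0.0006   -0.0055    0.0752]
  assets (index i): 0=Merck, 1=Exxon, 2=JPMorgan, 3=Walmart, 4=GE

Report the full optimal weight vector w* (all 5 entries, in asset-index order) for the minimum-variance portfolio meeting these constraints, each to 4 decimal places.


p=Σ⁻¹μ = [0.7988  -0.1448  2.1003  2.1850  2.2501]
q=Σ⁻¹𝟙 = [10.3035  7.7155  21.9594  12.5000  12.7157]
a=μᵀp=0.979410  b=𝟙ᵀp=7.189452  c=𝟙ᵀq=65.194159  D=ac−b²=12.163589
λ₁=(c·0.168−b)/D = (65.194159·0.168−7.189452)/12.163589 = 0.309380
λ₂=(a−b·0.168)/D = (0.979410−7.189452·0.168)/12.163589 = -0.018779
w* = 0.309380·p + -0.018779·q:
  w_0 = 0.309380·0.7988 + -0.018779·10.3035 = 0.0537  (Merck)
  w_1 = 0.309380·-0.1448 + -0.018779·7.7155 = -0.1897  (Exxon)
  w_2 = 0.309380·2.1003 + -0.018779·21.9594 = 0.2374  (JPMorgan)
  w_3 = 0.309380·2.1850 + -0.018779·12.5000 = 0.4413  (Walmart)
  w_4 = 0.309380·2.2501 + -0.018779·12.7157 = 0.4574  (GE)
Σw_i=1.0000  μᵀw=0.1680
σ²=wᵀΣw=λ₁·μ_p+λ₂ = 0.309380·0.168 + -0.018779 = 0.033197 ≈ 0.0332

0.0537  -0.1897  0.2374  0.4413  0.4574


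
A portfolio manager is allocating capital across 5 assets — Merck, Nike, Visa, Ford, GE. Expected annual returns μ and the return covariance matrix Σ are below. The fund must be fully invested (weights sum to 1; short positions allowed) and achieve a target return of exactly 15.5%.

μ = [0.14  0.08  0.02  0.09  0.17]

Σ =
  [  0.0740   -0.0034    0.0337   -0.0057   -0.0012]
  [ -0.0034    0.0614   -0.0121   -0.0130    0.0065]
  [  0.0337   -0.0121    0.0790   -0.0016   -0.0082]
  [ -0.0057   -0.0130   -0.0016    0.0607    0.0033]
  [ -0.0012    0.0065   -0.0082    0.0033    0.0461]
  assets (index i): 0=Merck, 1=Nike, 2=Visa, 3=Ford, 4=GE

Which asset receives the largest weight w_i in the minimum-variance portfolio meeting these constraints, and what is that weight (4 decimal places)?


g=Σ⁻¹μ = [2.1837  1.4330  -0.0693  1.8080  3.4007]
h=Σ⁻¹𝟙 = [10.0042  22.0920  14.2680  21.4428  19.8404]
a=μᵀg=1.159802  b=𝟙ᵀg=8.756036  c=𝟙ᵀh=87.647431  D=ac−b²=24.985515
λ₁=(c·0.155−b)/D = (87.647431·0.155−8.756036)/24.985515 = 0.193285
λ₂=(a−b·0.155)/D = (1.159802−8.756036·0.155)/24.985515 = -0.007900
w* = 0.193285·g + -0.007900·h:
  w_0 = 0.193285·2.1837 + -0.007900·10.0042 = 0.3430  (Merck)
  w_1 = 0.193285·1.4330 + -0.007900·22.0920 = 0.1024  (Nike)
  w_2 = 0.193285·-0.0693 + -0.007900·14.2680 = -0.1261  (Visa)
  w_3 = 0.193285·1.8080 + -0.007900·21.4428 = 0.1801  (Ford)
  w_4 = 0.193285·3.4007 + -0.007900·19.8404 = 0.5006  (GE)
Σw_i=1.0000  μᵀw=0.1550
σ²=wᵀΣw=λ₁·μ_p+λ₂ = 0.193285·0.155 + -0.007900 = 0.022059 ≈ 0.0221

GE (0.5006)


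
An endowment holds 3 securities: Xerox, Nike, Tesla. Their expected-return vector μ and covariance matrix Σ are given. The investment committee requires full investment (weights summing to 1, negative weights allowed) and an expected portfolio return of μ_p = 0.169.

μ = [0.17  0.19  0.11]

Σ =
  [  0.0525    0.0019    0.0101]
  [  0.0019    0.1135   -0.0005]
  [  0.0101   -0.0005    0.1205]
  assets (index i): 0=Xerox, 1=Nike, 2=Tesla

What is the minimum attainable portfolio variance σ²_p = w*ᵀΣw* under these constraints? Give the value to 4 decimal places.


0.0317

x=Σ⁻¹μ = [3.0515  1.6259  0.6638]
y=Σ⁻¹𝟙 = [17.4157  8.5493  6.8745]
a=μᵀx=0.900696  b=𝟙ᵀx=5.341232  c=𝟙ᵀy=32.839502  D=ac−b²=1.049656
λ₁=(c·0.169−b)/D = (32.839502·0.169−5.341232)/1.049656 = 0.198773
λ₂=(a−b·0.169)/D = (0.900696−5.341232·0.169)/1.049656 = -0.001879
w* = 0.198773·x + -0.001879·y:
  w_0 = 0.198773·3.0515 + -0.001879·17.4157 = 0.5738  (Xerox)
  w_1 = 0.198773·1.6259 + -0.001879·8.5493 = 0.3071  (Nike)
  w_2 = 0.198773·0.6638 + -0.001879·6.8745 = 0.1190  (Tesla)
Σw_i=1.0000  μᵀw=0.1690
σ²=wᵀΣw=λ₁·μ_p+λ₂ = 0.198773·0.169 + -0.001879 = 0.031714 ≈ 0.0317


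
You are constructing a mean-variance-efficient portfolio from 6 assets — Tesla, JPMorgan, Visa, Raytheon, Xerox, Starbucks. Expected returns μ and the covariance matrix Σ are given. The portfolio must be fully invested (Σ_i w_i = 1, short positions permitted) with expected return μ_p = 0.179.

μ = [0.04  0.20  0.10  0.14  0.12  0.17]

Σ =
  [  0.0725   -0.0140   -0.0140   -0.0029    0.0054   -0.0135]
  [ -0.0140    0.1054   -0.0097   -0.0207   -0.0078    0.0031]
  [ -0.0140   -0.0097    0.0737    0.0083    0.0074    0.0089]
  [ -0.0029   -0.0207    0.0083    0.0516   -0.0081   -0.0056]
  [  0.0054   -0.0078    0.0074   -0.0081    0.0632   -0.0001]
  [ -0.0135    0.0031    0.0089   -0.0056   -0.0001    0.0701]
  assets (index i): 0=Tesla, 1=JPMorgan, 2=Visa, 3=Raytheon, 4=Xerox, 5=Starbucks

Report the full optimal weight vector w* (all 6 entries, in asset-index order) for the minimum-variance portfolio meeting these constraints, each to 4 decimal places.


p=Σ⁻¹μ = [1.9111  3.2765  1.0077  4.7002  2.6288  2.8996]
q=Σ⁻¹𝟙 = [23.7420  20.9907  13.0477  32.0628  18.9962  18.8413]
a=μᵀp=2.298930  b=𝟙ᵀp=16.423942  c=𝟙ᵀq=127.680718  D=ac−b²=23.783184
λ₁=(c·0.179−b)/D = (127.680718·0.179−16.423942)/23.783184 = 0.270397
λ₂=(a−b·0.179)/D = (2.298930−16.423942·0.179)/23.783184 = -0.026950
w* = 0.270397·p + -0.026950·q:
  w_0 = 0.270397·1.9111 + -0.026950·23.7420 = -0.1231  (Tesla)
  w_1 = 0.270397·3.2765 + -0.026950·20.9907 = 0.3203  (JPMorgan)
  w_2 = 0.270397·1.0077 + -0.026950·13.0477 = -0.0792  (Visa)
  w_3 = 0.270397·4.7002 + -0.026950·32.0628 = 0.4068  (Raytheon)
  w_4 = 0.270397·2.6288 + -0.026950·18.9962 = 0.1989  (Xerox)
  w_5 = 0.270397·2.8996 + -0.026950·18.8413 = 0.2763  (Starbucks)
Σw_i=1.0000  μᵀw=0.1790
σ²=wᵀΣw=λ₁·μ_p+λ₂ = 0.270397·0.179 + -0.026950 = 0.021451 ≈ 0.0215

-0.1231  0.3203  -0.0792  0.4068  0.1989  0.2763


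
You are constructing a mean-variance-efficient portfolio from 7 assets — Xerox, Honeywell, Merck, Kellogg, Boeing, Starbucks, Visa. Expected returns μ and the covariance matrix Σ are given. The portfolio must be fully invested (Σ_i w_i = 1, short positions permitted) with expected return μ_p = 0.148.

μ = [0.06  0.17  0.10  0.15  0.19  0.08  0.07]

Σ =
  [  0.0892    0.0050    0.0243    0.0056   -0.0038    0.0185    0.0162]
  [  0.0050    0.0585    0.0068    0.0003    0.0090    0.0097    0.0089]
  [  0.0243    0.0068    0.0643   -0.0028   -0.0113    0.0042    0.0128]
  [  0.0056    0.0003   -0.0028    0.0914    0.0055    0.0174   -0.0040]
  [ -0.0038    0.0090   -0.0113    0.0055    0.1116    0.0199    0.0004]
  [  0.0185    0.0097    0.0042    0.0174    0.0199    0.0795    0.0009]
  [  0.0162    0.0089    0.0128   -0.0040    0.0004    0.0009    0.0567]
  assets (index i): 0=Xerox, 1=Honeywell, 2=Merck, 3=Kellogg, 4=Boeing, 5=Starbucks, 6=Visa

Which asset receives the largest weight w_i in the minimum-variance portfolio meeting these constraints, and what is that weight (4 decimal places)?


u=Σ⁻¹μ = [0.0001  2.4000  1.5411  1.6365  1.6063  -0.1352  0.6162]
v=Σ⁻¹𝟙 = [3.5965  11.3059  11.9373  10.1026  7.8726  5.4059  12.7110]
a=μᵀu=1.145096  b=𝟙ᵀu=7.664934  c=𝟙ᵀv=62.931718  D=ac−b²=13.311661
λ₁=(c·0.148−b)/D = (62.931718·0.148−7.664934)/13.311661 = 0.123873
λ₂=(a−b·0.148)/D = (1.145096−7.664934·0.148)/13.311661 = 0.000803
w* = 0.123873·u + 0.000803·v:
  w_0 = 0.123873·0.0001 + 0.000803·3.5965 = 0.0029  (Xerox)
  w_1 = 0.123873·2.4000 + 0.000803·11.3059 = 0.3064  (Honeywell)
  w_2 = 0.123873·1.5411 + 0.000803·11.9373 = 0.2005  (Merck)
  w_3 = 0.123873·1.6365 + 0.000803·10.1026 = 0.2108  (Kellogg)
  w_4 = 0.123873·1.6063 + 0.000803·7.8726 = 0.2053  (Boeing)
  w_5 = 0.123873·-0.1352 + 0.000803·5.4059 = -0.0124  (Starbucks)
  w_6 = 0.123873·0.6162 + 0.000803·12.7110 = 0.0865  (Visa)
Σw_i=1.0000  μᵀw=0.1480
σ²=wᵀΣw=λ₁·μ_p+λ₂ = 0.123873·0.148 + 0.000803 = 0.019136 ≈ 0.0191

Honeywell (0.3064)


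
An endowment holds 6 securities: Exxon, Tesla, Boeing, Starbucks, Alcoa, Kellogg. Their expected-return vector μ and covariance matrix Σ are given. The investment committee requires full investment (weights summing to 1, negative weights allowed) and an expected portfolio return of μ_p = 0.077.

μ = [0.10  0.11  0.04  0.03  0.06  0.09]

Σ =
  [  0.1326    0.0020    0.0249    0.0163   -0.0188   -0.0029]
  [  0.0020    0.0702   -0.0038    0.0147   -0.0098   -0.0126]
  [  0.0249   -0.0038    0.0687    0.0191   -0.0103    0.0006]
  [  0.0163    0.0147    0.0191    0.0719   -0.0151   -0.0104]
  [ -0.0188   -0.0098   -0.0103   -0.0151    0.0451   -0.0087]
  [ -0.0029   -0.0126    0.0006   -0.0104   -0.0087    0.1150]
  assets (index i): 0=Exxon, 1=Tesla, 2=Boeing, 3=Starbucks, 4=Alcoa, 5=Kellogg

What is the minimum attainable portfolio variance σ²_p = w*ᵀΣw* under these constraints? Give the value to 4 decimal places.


u=Σ⁻¹μ = [0.9693  2.1067  0.6449  0.3463  2.7005  1.2701]
v=Σ⁻¹𝟙 = [8.9365  20.2451  14.3911  14.9016  41.5742  15.5569]
a=μᵀu=0.641196  b=𝟙ᵀu=8.037874  c=𝟙ᵀv=115.605382  D=ac−b²=9.518339
λ₁=(c·0.077−b)/D = (115.605382·0.077−8.037874)/9.518339 = 0.090745
λ₂=(a−b·0.077)/D = (0.641196−8.037874·0.077)/9.518339 = 0.002341
w* = 0.090745·u + 0.002341·v:
  w_0 = 0.090745·0.9693 + 0.002341·8.9365 = 0.1089  (Exxon)
  w_1 = 0.090745·2.1067 + 0.002341·20.2451 = 0.2386  (Tesla)
  w_2 = 0.090745·0.6449 + 0.002341·14.3911 = 0.0922  (Boeing)
  w_3 = 0.090745·0.3463 + 0.002341·14.9016 = 0.0663  (Starbucks)
  w_4 = 0.090745·2.7005 + 0.002341·41.5742 = 0.3424  (Alcoa)
  w_5 = 0.090745·1.2701 + 0.002341·15.5569 = 0.1517  (Kellogg)
Σw_i=1.0000  μᵀw=0.0770
σ²=wᵀΣw=λ₁·μ_p+λ₂ = 0.090745·0.077 + 0.002341 = 0.009328 ≈ 0.0093

0.0093


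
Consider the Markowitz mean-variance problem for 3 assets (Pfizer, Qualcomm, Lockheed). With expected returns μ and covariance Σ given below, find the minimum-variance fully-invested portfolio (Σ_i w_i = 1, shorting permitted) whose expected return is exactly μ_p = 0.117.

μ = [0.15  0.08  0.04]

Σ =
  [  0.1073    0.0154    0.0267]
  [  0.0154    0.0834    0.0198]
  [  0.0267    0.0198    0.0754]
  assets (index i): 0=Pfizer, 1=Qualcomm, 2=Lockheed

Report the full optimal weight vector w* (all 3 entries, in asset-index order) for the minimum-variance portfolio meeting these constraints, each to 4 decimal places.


0.5610  0.3823  0.0567

x=Σ⁻¹μ = [1.3243  0.7466  -0.1345]
y=Σ⁻¹𝟙 = [5.8465  8.8025  8.8808]
a=μᵀx=0.252990  b=𝟙ᵀx=1.936397  c=𝟙ᵀy=23.529700  D=ac−b²=2.203138
λ₁=(c·0.117−b)/D = (23.529700·0.117−1.936397)/2.203138 = 0.370643
λ₂=(a−b·0.117)/D = (0.252990−1.936397·0.117)/2.203138 = 0.011997
w* = 0.370643·x + 0.011997·y:
  w_0 = 0.370643·1.3243 + 0.011997·5.8465 = 0.5610  (Pfizer)
  w_1 = 0.370643·0.7466 + 0.011997·8.8025 = 0.3823  (Qualcomm)
  w_2 = 0.370643·-0.1345 + 0.011997·8.8808 = 0.0567  (Lockheed)
Σw_i=1.0000  μᵀw=0.1170
σ²=wᵀΣw=λ₁·μ_p+λ₂ = 0.370643·0.117 + 0.011997 = 0.055362 ≈ 0.0554


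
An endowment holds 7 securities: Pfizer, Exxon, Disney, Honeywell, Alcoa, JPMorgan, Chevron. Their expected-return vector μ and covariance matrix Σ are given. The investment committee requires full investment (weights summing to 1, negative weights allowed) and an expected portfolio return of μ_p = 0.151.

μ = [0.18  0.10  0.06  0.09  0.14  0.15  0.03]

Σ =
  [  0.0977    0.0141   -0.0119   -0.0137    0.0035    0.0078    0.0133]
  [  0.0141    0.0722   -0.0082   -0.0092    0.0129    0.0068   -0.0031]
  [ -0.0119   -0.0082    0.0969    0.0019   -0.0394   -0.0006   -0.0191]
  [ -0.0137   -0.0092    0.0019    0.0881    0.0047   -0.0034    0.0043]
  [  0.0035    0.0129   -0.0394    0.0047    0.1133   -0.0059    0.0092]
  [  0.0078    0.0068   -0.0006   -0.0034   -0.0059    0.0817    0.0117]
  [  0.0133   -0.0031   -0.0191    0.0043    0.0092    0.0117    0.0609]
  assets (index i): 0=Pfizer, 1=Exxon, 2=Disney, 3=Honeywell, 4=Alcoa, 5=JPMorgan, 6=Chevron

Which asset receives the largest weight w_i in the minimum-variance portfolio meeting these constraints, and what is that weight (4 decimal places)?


Pfizer (0.3025)

u=Σ⁻¹μ = [1.9038  0.8976  1.5759  1.3607  1.6647  1.7783  -0.0724]
v=Σ⁻¹𝟙 = [9.0532  13.6156  21.0000  12.5695  12.8801  9.4034  17.0827]
a=μᵀu=1.147099  b=𝟙ᵀu=9.108592  c=𝟙ᵀv=95.604433  D=ac−b²=26.701266
λ₁=(c·0.151−b)/D = (95.604433·0.151−9.108592)/26.701266 = 0.199529
λ₂=(a−b·0.151)/D = (1.147099−9.108592·0.151)/26.701266 = -0.008550
w* = 0.199529·u + -0.008550·v:
  w_0 = 0.199529·1.9038 + -0.008550·9.0532 = 0.3025  (Pfizer)
  w_1 = 0.199529·0.8976 + -0.008550·13.6156 = 0.0627  (Exxon)
  w_2 = 0.199529·1.5759 + -0.008550·21.0000 = 0.1349  (Disney)
  w_3 = 0.199529·1.3607 + -0.008550·12.5695 = 0.1640  (Honeywell)
  w_4 = 0.199529·1.6647 + -0.008550·12.8801 = 0.2220  (Alcoa)
  w_5 = 0.199529·1.7783 + -0.008550·9.4034 = 0.2744  (JPMorgan)
  w_6 = 0.199529·-0.0724 + -0.008550·17.0827 = -0.1605  (Chevron)
Σw_i=1.0000  μᵀw=0.1510
σ²=wᵀΣw=λ₁·μ_p+λ₂ = 0.199529·0.151 + -0.008550 = 0.021579 ≈ 0.0216


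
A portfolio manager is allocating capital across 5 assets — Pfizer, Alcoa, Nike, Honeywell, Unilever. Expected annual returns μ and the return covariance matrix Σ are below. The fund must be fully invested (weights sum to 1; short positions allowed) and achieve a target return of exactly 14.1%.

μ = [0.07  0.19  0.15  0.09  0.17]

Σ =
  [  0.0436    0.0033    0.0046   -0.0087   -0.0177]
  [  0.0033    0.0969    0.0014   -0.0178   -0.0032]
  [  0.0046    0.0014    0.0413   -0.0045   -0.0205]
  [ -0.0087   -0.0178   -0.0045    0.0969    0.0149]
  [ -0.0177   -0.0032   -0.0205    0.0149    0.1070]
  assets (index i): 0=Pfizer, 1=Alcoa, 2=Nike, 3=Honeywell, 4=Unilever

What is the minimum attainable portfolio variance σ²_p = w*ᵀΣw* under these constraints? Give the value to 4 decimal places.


g=Σ⁻¹μ = [2.3266  2.1477  4.8232  1.3292  2.7769]
h=Σ⁻¹𝟙 = [29.0097  12.0152  31.2971  13.7267  18.5886]
a=μᵀg=1.886106  b=𝟙ᵀg=13.403610  c=𝟙ᵀh=104.637423  D=ac−b²=17.700566
λ₁=(c·0.141−b)/D = (104.637423·0.141−13.403610)/17.700566 = 0.076284
λ₂=(a−b·0.141)/D = (1.886106−13.403610·0.141)/17.700566 = -0.000215
w* = 0.076284·g + -0.000215·h:
  w_0 = 0.076284·2.3266 + -0.000215·29.0097 = 0.1713  (Pfizer)
  w_1 = 0.076284·2.1477 + -0.000215·12.0152 = 0.1613  (Alcoa)
  w_2 = 0.076284·4.8232 + -0.000215·31.2971 = 0.3612  (Nike)
  w_3 = 0.076284·1.3292 + -0.000215·13.7267 = 0.0984  (Honeywell)
  w_4 = 0.076284·2.7769 + -0.000215·18.5886 = 0.2078  (Unilever)
Σw_i=1.0000  μᵀw=0.1410
σ²=wᵀΣw=λ₁·μ_p+λ₂ = 0.076284·0.141 + -0.000215 = 0.010541 ≈ 0.0105

0.0105


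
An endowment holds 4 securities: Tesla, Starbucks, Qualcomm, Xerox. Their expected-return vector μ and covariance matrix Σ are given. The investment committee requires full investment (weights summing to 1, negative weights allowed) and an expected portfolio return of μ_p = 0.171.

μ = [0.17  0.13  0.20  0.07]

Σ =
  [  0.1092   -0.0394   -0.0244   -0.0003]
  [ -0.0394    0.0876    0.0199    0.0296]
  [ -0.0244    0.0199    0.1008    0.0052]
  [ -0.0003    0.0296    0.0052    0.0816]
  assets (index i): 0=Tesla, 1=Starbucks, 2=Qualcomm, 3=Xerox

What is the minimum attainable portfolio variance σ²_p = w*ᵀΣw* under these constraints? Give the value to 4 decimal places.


u=Σ⁻¹μ = [2.8908  2.3154  2.2326  -0.1137]
v=Σ⁻¹𝟙 = [16.7603  14.3231  10.8182  6.4315]
a=μᵀu=1.231000  b=𝟙ᵀu=7.325098  c=𝟙ᵀv=48.333079  D=ac−b²=5.840943
λ₁=(c·0.171−b)/D = (48.333079·0.171−7.325098)/5.840943 = 0.160909
λ₂=(a−b·0.171)/D = (1.231000−7.325098·0.171)/5.840943 = -0.003697
w* = 0.160909·u + -0.003697·v:
  w_0 = 0.160909·2.8908 + -0.003697·16.7603 = 0.4032  (Tesla)
  w_1 = 0.160909·2.3154 + -0.003697·14.3231 = 0.3196  (Starbucks)
  w_2 = 0.160909·2.2326 + -0.003697·10.8182 = 0.3193  (Qualcomm)
  w_3 = 0.160909·-0.1137 + -0.003697·6.4315 = -0.0421  (Xerox)
Σw_i=1.0000  μᵀw=0.1710
σ²=wᵀΣw=λ₁·μ_p+λ₂ = 0.160909·0.171 + -0.003697 = 0.023819 ≈ 0.0238

0.0238


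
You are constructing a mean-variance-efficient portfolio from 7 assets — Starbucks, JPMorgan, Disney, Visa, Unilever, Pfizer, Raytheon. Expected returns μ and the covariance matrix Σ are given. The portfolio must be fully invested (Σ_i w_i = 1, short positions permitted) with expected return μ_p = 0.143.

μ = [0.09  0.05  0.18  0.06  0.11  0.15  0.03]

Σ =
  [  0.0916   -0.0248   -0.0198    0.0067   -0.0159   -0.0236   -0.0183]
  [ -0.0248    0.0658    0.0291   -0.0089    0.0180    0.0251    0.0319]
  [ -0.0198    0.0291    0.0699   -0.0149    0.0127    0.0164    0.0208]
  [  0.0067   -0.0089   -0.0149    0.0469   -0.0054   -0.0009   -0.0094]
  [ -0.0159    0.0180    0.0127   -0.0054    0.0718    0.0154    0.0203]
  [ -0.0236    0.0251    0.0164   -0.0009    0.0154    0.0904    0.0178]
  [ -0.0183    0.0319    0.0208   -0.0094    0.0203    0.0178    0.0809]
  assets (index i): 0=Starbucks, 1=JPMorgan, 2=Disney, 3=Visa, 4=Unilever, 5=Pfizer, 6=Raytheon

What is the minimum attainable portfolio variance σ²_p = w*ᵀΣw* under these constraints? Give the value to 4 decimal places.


p=Σ⁻¹μ = [1.9923  -0.4940  3.2442  2.0697  1.4226  1.5610  -0.2778]
q=Σ⁻¹𝟙 = [20.4505  9.9599  15.8297  28.3372  11.4803  7.5666  7.7367]
a=μᵀp=1.245049  b=𝟙ᵀp=9.518050  c=𝟙ᵀq=101.360963  D=ac−b²=35.606068
λ₁=(c·0.143−b)/D = (101.360963·0.143−9.518050)/35.606068 = 0.139767
λ₂=(a−b·0.143)/D = (1.245049−9.518050·0.143)/35.606068 = -0.003259
w* = 0.139767·p + -0.003259·q:
  w_0 = 0.139767·1.9923 + -0.003259·20.4505 = 0.2118  (Starbucks)
  w_1 = 0.139767·-0.4940 + -0.003259·9.9599 = -0.1015  (JPMorgan)
  w_2 = 0.139767·3.2442 + -0.003259·15.8297 = 0.4019  (Disney)
  w_3 = 0.139767·2.0697 + -0.003259·28.3372 = 0.1969  (Visa)
  w_4 = 0.139767·1.4226 + -0.003259·11.4803 = 0.1614  (Unilever)
  w_5 = 0.139767·1.5610 + -0.003259·7.5666 = 0.1935  (Pfizer)
  w_6 = 0.139767·-0.2778 + -0.003259·7.7367 = -0.0640  (Raytheon)
Σw_i=1.0000  μᵀw=0.1430
σ²=wᵀΣw=λ₁·μ_p+λ₂ = 0.139767·0.143 + -0.003259 = 0.016728 ≈ 0.0167

0.0167


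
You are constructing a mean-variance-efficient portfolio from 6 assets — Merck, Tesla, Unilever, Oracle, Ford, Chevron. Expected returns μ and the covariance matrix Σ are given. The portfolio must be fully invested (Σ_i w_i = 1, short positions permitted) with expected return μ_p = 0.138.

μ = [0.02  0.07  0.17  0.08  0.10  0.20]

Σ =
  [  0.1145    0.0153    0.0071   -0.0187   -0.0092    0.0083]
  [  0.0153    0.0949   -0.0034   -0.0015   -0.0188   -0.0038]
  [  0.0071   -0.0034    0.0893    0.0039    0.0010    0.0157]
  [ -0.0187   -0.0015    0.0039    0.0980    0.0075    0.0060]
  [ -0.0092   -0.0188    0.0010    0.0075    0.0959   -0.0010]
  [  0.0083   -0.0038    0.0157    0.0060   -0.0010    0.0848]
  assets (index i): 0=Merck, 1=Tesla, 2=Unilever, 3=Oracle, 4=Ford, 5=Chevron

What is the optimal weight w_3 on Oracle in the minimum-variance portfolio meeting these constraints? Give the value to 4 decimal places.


0.0927

p=Σ⁻¹μ = [-0.0380  1.1345  1.5427  0.5425  1.2249  2.1035]
q=Σ⁻¹𝟙 = [8.5234  12.5716  8.7717  10.1132  12.9246  9.3344]
a=μᵀp=0.927502  b=𝟙ᵀp=6.510064  c=𝟙ᵀq=62.238845  D=ac−b²=15.345734
λ₁=(c·0.138−b)/D = (62.238845·0.138−6.510064)/15.345734 = 0.135471
λ₂=(a−b·0.138)/D = (0.927502−6.510064·0.138)/15.345734 = 0.001897
w* = 0.135471·p + 0.001897·q:
  w_0 = 0.135471·-0.0380 + 0.001897·8.5234 = 0.0110  (Merck)
  w_1 = 0.135471·1.1345 + 0.001897·12.5716 = 0.1775  (Tesla)
  w_2 = 0.135471·1.5427 + 0.001897·8.7717 = 0.2256  (Unilever)
  w_3 = 0.135471·0.5425 + 0.001897·10.1132 = 0.0927  (Oracle)
  w_4 = 0.135471·1.2249 + 0.001897·12.9246 = 0.1905  (Ford)
  w_5 = 0.135471·2.1035 + 0.001897·9.3344 = 0.3027  (Chevron)
Σw_i=1.0000  μᵀw=0.1380
σ²=wᵀΣw=λ₁·μ_p+λ₂ = 0.135471·0.138 + 0.001897 = 0.020592 ≈ 0.0206


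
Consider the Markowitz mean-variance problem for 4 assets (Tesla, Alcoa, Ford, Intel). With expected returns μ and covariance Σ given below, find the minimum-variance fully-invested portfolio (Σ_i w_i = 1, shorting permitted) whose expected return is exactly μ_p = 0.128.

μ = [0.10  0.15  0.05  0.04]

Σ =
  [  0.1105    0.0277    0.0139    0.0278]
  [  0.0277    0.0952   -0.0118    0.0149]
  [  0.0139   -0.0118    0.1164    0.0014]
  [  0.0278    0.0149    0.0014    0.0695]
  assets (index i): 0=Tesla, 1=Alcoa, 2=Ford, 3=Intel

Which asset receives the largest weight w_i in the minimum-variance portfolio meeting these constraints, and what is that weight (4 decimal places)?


Alcoa (0.6743)

u=Σ⁻¹μ = [0.4460  1.5011  0.5277  0.0647]
v=Σ⁻¹𝟙 = [2.8437  9.0551  9.0356  11.1277]
a=μᵀu=0.298744  b=𝟙ᵀu=2.539525  c=𝟙ᵀv=32.062104  D=ac−b²=3.129187
λ₁=(c·0.128−b)/D = (32.062104·0.128−2.539525)/3.129187 = 0.499946
λ₂=(a−b·0.128)/D = (0.298744−2.539525·0.128)/3.129187 = -0.008409
w* = 0.499946·u + -0.008409·v:
  w_0 = 0.499946·0.4460 + -0.008409·2.8437 = 0.1991  (Tesla)
  w_1 = 0.499946·1.5011 + -0.008409·9.0551 = 0.6743  (Alcoa)
  w_2 = 0.499946·0.5277 + -0.008409·9.0356 = 0.1878  (Ford)
  w_3 = 0.499946·0.0647 + -0.008409·11.1277 = -0.0612  (Intel)
Σw_i=1.0000  μᵀw=0.1280
σ²=wᵀΣw=λ₁·μ_p+λ₂ = 0.499946·0.128 + -0.008409 = 0.055584 ≈ 0.0556


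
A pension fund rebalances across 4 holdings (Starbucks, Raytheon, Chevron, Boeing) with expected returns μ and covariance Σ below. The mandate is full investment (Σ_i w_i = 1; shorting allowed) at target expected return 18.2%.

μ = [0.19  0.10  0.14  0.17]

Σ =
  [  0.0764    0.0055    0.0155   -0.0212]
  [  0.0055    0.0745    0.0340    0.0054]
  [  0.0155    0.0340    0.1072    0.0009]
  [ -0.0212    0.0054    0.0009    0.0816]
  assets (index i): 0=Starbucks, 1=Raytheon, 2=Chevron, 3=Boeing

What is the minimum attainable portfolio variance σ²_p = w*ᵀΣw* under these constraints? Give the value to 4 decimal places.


x=Σ⁻¹μ = [3.1015  0.6161  0.6383  2.8413]
y=Σ⁻¹𝟙 = [15.9918  9.3059  3.9324  15.7504]
a=μᵀx=1.223271  b=𝟙ᵀx=7.197144  c=𝟙ᵀy=44.980553  D=ac−b²=3.224524
λ₁=(c·0.182−b)/D = (44.980553·0.182−7.197144)/3.224524 = 0.306810
λ₂=(a−b·0.182)/D = (1.223271−7.197144·0.182)/3.224524 = -0.026860
w* = 0.306810·x + -0.026860·y:
  w_0 = 0.306810·3.1015 + -0.026860·15.9918 = 0.5220  (Starbucks)
  w_1 = 0.306810·0.6161 + -0.026860·9.3059 = -0.0609  (Raytheon)
  w_2 = 0.306810·0.6383 + -0.026860·3.9324 = 0.0902  (Chevron)
  w_3 = 0.306810·2.8413 + -0.026860·15.7504 = 0.4487  (Boeing)
Σw_i=1.0000  μᵀw=0.1820
σ²=wᵀΣw=λ₁·μ_p+λ₂ = 0.306810·0.182 + -0.026860 = 0.028980 ≈ 0.0290

0.0290


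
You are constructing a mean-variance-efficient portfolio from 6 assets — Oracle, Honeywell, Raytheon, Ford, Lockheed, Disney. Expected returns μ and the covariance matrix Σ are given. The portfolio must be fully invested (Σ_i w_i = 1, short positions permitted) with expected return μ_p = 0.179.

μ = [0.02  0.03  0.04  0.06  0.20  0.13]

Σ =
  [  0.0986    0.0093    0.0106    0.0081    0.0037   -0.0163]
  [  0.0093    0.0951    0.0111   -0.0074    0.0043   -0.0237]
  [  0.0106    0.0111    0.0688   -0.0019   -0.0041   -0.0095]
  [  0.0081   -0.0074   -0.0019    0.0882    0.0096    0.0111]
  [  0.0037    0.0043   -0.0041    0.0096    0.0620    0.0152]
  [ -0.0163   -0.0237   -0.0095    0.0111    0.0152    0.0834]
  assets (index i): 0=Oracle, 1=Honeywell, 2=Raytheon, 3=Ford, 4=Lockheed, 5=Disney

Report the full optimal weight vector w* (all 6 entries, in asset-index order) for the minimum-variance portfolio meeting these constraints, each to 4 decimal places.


-0.0449  -0.0031  0.1068  -0.0140  0.7484  0.2067

u=Σ⁻¹μ = [0.1495  0.3979  0.8446  0.2466  2.9041  1.2351]
v=Σ⁻¹𝟙 = [8.9606  12.1010  14.2399  8.7154  10.4907  15.7306]
a=μᵀu=0.804905  b=𝟙ᵀu=5.777878  c=𝟙ᵀv=70.238228  D=ac−b²=23.151227
λ₁=(c·0.179−b)/D = (70.238228·0.179−5.777878)/23.151227 = 0.293495
λ₂=(a−b·0.179)/D = (0.804905−5.777878·0.179)/23.151227 = -0.009906
w* = 0.293495·u + -0.009906·v:
  w_0 = 0.293495·0.1495 + -0.009906·8.9606 = -0.0449  (Oracle)
  w_1 = 0.293495·0.3979 + -0.009906·12.1010 = -0.0031  (Honeywell)
  w_2 = 0.293495·0.8446 + -0.009906·14.2399 = 0.1068  (Raytheon)
  w_3 = 0.293495·0.2466 + -0.009906·8.7154 = -0.0140  (Ford)
  w_4 = 0.293495·2.9041 + -0.009906·10.4907 = 0.7484  (Lockheed)
  w_5 = 0.293495·1.2351 + -0.009906·15.7306 = 0.2067  (Disney)
Σw_i=1.0000  μᵀw=0.1790
σ²=wᵀΣw=λ₁·μ_p+λ₂ = 0.293495·0.179 + -0.009906 = 0.042630 ≈ 0.0426


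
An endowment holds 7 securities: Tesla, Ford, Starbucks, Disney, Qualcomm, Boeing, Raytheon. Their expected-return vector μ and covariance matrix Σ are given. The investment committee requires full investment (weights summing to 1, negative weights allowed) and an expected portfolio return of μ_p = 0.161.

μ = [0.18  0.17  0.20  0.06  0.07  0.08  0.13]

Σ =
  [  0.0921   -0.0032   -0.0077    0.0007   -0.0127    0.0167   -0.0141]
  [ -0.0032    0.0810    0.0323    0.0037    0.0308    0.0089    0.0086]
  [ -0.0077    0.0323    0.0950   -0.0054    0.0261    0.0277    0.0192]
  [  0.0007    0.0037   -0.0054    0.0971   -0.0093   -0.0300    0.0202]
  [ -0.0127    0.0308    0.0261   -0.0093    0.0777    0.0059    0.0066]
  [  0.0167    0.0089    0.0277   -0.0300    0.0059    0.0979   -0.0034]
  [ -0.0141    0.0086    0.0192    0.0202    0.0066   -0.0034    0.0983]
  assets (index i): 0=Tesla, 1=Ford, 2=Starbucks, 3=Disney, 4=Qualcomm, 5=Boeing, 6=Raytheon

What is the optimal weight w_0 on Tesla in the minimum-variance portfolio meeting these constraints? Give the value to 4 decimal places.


g=Σ⁻¹μ = [2.3250  1.3575  1.5794  0.4204  0.1659  0.0084  1.1315]
h=Σ⁻¹𝟙 = [12.1352  4.5126  2.7037  12.9625  12.2443  10.4767  7.8673]
a=μᵀg=1.149742  b=𝟙ᵀg=6.987949  c=𝟙ᵀh=62.902289  D=ac−b²=23.489949
λ₁=(c·0.161−b)/D = (62.902289·0.161−6.987949)/23.489949 = 0.133645
λ₂=(a−b·0.161)/D = (1.149742−6.987949·0.161)/23.489949 = 0.001051
w* = 0.133645·g + 0.001051·h:
  w_0 = 0.133645·2.3250 + 0.001051·12.1352 = 0.3235  (Tesla)
  w_1 = 0.133645·1.3575 + 0.001051·4.5126 = 0.1862  (Ford)
  w_2 = 0.133645·1.5794 + 0.001051·2.7037 = 0.2139  (Starbucks)
  w_3 = 0.133645·0.4204 + 0.001051·12.9625 = 0.0698  (Disney)
  w_4 = 0.133645·0.1659 + 0.001051·12.2443 = 0.0350  (Qualcomm)
  w_5 = 0.133645·0.0084 + 0.001051·10.4767 = 0.0121  (Boeing)
  w_6 = 0.133645·1.1315 + 0.001051·7.8673 = 0.1595  (Raytheon)
Σw_i=1.0000  μᵀw=0.1610
σ²=wᵀΣw=λ₁·μ_p+λ₂ = 0.133645·0.161 + 0.001051 = 0.022568 ≈ 0.0226

0.3235


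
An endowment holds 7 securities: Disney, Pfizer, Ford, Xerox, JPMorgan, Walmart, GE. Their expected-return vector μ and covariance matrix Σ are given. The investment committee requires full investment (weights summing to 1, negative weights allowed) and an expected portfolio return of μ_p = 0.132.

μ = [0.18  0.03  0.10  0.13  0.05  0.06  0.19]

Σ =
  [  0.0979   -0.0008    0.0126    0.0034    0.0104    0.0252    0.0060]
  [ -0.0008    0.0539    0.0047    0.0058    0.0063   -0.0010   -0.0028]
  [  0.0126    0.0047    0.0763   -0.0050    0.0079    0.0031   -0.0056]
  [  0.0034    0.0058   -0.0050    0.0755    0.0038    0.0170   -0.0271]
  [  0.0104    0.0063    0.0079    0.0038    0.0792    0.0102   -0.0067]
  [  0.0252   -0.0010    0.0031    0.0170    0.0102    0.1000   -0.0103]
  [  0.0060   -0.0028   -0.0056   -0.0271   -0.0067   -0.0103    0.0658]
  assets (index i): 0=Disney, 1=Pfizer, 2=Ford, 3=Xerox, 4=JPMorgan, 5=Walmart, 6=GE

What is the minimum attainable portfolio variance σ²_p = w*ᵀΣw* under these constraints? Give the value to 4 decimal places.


0.0110

x=Σ⁻¹μ = [1.1811  0.2545  1.5764  3.2624  0.4963  0.0972  4.3342]
y=Σ⁻¹𝟙 = [3.2853  15.5951  13.6202  20.4717  9.9934  7.2182  27.2996]
a=μᵀx=1.656138  b=𝟙ᵀx=11.202233  c=𝟙ᵀy=97.483453  D=ac−b²=35.956023
λ₁=(c·0.132−b)/D = (97.483453·0.132−11.202233)/35.956023 = 0.046323
λ₂=(a−b·0.132)/D = (1.656138−11.202233·0.132)/35.956023 = 0.004935
w* = 0.046323·x + 0.004935·y:
  w_0 = 0.046323·1.1811 + 0.004935·3.2853 = 0.0709  (Disney)
  w_1 = 0.046323·0.2545 + 0.004935·15.5951 = 0.0888  (Pfizer)
  w_2 = 0.046323·1.5764 + 0.004935·13.6202 = 0.1402  (Ford)
  w_3 = 0.046323·3.2624 + 0.004935·20.4717 = 0.2521  (Xerox)
  w_4 = 0.046323·0.4963 + 0.004935·9.9934 = 0.0723  (JPMorgan)
  w_5 = 0.046323·0.0972 + 0.004935·7.2182 = 0.0401  (Walmart)
  w_6 = 0.046323·4.3342 + 0.004935·27.2996 = 0.3355  (GE)
Σw_i=1.0000  μᵀw=0.1320
σ²=wᵀΣw=λ₁·μ_p+λ₂ = 0.046323·0.132 + 0.004935 = 0.011050 ≈ 0.0110


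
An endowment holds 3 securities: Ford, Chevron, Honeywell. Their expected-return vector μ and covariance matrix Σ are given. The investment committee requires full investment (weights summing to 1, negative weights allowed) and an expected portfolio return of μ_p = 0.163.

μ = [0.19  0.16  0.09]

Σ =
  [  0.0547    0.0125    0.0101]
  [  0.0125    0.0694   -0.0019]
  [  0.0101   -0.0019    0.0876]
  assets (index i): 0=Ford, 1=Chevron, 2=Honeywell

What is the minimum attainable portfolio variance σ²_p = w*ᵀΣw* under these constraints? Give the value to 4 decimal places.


u=Σ⁻¹μ = [2.9280  1.7980  0.7288]
v=Σ⁻¹𝟙 = [13.6192  12.2330  10.1106]
a=μᵀu=0.909606  b=𝟙ᵀu=5.454883  c=𝟙ᵀv=35.962804  D=ac−b²=2.956241
λ₁=(c·0.163−b)/D = (35.962804·0.163−5.454883)/2.956241 = 0.137693
λ₂=(a−b·0.163)/D = (0.909606−5.454883·0.163)/2.956241 = 0.006921
w* = 0.137693·u + 0.006921·v:
  w_0 = 0.137693·2.9280 + 0.006921·13.6192 = 0.4974  (Ford)
  w_1 = 0.137693·1.7980 + 0.006921·12.2330 = 0.3322  (Chevron)
  w_2 = 0.137693·0.7288 + 0.006921·10.1106 = 0.1703  (Honeywell)
Σw_i=1.0000  μᵀw=0.1630
σ²=wᵀΣw=λ₁·μ_p+λ₂ = 0.137693·0.163 + 0.006921 = 0.029365 ≈ 0.0294

0.0294


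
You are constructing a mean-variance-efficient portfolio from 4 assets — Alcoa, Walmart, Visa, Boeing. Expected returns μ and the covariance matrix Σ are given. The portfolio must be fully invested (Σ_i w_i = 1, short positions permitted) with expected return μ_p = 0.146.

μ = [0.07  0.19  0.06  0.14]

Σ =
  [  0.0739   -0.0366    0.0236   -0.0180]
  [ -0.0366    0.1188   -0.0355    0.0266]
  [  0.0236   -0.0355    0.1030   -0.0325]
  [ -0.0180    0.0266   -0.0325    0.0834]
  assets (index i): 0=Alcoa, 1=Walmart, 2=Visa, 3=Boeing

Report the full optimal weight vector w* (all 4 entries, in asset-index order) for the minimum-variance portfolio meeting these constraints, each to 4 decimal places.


g=Σ⁻¹μ = [2.0595  2.2383  1.5128  1.9988]
h=Σ⁻¹𝟙 = [20.4279  15.5225  15.9520  17.6648]
a=μᵀg=0.940047  b=𝟙ᵀg=7.809422  c=𝟙ᵀh=69.567219  D=ac−b²=4.409363
λ₁=(c·0.146−b)/D = (69.567219·0.146−7.809422)/4.409363 = 0.532365
λ₂=(a−b·0.146)/D = (0.940047−7.809422·0.146)/4.409363 = -0.045387
w* = 0.532365·g + -0.045387·h:
  w_0 = 0.532365·2.0595 + -0.045387·20.4279 = 0.1693  (Alcoa)
  w_1 = 0.532365·2.2383 + -0.045387·15.5225 = 0.4871  (Walmart)
  w_2 = 0.532365·1.5128 + -0.045387·15.9520 = 0.0813  (Visa)
  w_3 = 0.532365·1.9988 + -0.045387·17.6648 = 0.2623  (Boeing)
Σw_i=1.0000  μᵀw=0.1460
σ²=wᵀΣw=λ₁·μ_p+λ₂ = 0.532365·0.146 + -0.045387 = 0.032338 ≈ 0.0323

0.1693  0.4871  0.0813  0.2623


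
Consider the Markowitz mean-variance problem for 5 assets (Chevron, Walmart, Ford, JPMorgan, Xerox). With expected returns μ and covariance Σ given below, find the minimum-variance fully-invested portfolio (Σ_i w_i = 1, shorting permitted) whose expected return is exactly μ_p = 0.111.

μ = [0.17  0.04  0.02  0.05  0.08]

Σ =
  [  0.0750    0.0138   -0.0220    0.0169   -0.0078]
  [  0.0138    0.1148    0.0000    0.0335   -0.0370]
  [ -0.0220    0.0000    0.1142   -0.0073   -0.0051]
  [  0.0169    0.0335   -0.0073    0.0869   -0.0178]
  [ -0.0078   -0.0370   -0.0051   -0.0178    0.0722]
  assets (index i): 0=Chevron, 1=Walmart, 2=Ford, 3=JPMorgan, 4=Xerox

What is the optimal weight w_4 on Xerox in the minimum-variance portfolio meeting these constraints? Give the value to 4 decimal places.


0.2971

p=Σ⁻¹μ = [2.5062  0.5301  0.7574  0.3120  1.7809]
q=Σ⁻¹𝟙 = [15.4076  11.9868  13.4965  10.1689  25.1182]
a=μᵀp=0.620477  b=𝟙ᵀp=5.886600  c=𝟙ᵀq=76.178080  D=ac−b²=12.614705
λ₁=(c·0.111−b)/D = (76.178080·0.111−5.886600)/12.614705 = 0.203664
λ₂=(a−b·0.111)/D = (0.620477−5.886600·0.111)/12.614705 = -0.002611
w* = 0.203664·p + -0.002611·q:
  w_0 = 0.203664·2.5062 + -0.002611·15.4076 = 0.4702  (Chevron)
  w_1 = 0.203664·0.5301 + -0.002611·11.9868 = 0.0767  (Walmart)
  w_2 = 0.203664·0.7574 + -0.002611·13.4965 = 0.1190  (Ford)
  w_3 = 0.203664·0.3120 + -0.002611·10.1689 = 0.0370  (JPMorgan)
  w_4 = 0.203664·1.7809 + -0.002611·25.1182 = 0.2971  (Xerox)
Σw_i=1.0000  μᵀw=0.1110
σ²=wᵀΣw=λ₁·μ_p+λ₂ = 0.203664·0.111 + -0.002611 = 0.019996 ≈ 0.0200


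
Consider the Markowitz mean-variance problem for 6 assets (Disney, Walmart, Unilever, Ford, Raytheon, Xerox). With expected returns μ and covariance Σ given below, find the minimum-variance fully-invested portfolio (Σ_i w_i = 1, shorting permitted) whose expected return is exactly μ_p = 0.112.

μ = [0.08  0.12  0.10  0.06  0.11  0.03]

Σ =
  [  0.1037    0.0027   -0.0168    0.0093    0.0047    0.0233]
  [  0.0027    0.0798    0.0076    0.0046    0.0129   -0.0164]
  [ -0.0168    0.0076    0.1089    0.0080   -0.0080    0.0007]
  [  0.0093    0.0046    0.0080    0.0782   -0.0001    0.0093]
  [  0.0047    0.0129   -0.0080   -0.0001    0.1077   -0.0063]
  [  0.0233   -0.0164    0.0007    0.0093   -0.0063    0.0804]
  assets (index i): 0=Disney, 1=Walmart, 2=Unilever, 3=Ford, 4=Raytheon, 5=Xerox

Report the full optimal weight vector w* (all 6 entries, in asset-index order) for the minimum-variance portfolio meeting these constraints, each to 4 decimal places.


g=Σ⁻¹μ = [0.7117  1.3016  0.9695  0.4552  0.9328  0.4444]
h=Σ⁻¹𝟙 = [6.8308  12.0219  9.3276  8.8376  8.9799  12.5107]
a=μᵀg=0.453332  b=𝟙ᵀg=4.815211  c=𝟙ᵀh=58.508396  D=ac−b²=3.337465
λ₁=(c·0.112−b)/D = (58.508396·0.112−4.815211)/3.337465 = 0.520673
λ₂=(a−b·0.112)/D = (0.453332−4.815211·0.112)/3.337465 = -0.025760
w* = 0.520673·g + -0.025760·h:
  w_0 = 0.520673·0.7117 + -0.025760·6.8308 = 0.1946  (Disney)
  w_1 = 0.520673·1.3016 + -0.025760·12.0219 = 0.3681  (Walmart)
  w_2 = 0.520673·0.9695 + -0.025760·9.3276 = 0.2645  (Unilever)
  w_3 = 0.520673·0.4552 + -0.025760·8.8376 = 0.0094  (Ford)
  w_4 = 0.520673·0.9328 + -0.025760·8.9799 = 0.2544  (Raytheon)
  w_5 = 0.520673·0.4444 + -0.025760·12.5107 = -0.0909  (Xerox)
Σw_i=1.0000  μᵀw=0.1120
σ²=wᵀΣw=λ₁·μ_p+λ₂ = 0.520673·0.112 + -0.025760 = 0.032556 ≈ 0.0326

0.1946  0.3681  0.2645  0.0094  0.2544  -0.0909
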